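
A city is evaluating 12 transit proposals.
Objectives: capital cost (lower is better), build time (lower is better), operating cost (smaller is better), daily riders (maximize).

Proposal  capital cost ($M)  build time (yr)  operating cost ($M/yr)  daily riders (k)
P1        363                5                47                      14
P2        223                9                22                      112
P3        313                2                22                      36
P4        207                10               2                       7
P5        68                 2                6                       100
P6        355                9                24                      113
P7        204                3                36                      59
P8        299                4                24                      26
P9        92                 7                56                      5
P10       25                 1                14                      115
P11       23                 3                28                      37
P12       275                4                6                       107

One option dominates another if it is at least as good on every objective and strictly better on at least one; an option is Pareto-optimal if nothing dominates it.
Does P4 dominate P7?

P4 vs P7: P4 is worse on capital cost (207 vs 204), so it does not dominate P7.

No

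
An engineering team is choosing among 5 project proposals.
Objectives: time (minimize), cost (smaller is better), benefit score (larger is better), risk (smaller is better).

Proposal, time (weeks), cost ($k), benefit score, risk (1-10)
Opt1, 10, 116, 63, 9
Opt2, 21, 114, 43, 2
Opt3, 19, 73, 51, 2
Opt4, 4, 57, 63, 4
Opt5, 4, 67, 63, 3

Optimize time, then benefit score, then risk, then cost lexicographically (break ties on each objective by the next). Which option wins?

First minimize time: best is 4, kept {Opt4, Opt5}.
Then maximize benefit score: best is 63, kept {Opt4, Opt5}.
Then minimize risk: best is 3, kept {Opt5}.

Opt5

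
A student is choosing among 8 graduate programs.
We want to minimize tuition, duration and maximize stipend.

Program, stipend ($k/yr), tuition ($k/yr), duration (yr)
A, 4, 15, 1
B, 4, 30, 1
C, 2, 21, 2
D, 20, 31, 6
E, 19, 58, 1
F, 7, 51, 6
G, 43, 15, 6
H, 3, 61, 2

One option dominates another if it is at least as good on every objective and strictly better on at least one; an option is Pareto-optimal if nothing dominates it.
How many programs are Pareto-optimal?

3

A: not dominated.
B: dominated by A (stipend 4≥4, tuition 15≤30, duration 1≤1).
C: dominated by A (stipend 4≥2, tuition 15≤21, duration 1≤2).
D: dominated by G (stipend 43≥20, tuition 15≤31, duration 6≤6).
E: not dominated.
F: dominated by D (stipend 20≥7, tuition 31≤51, duration 6≤6).
G: not dominated (best stipend).
H: dominated by A (stipend 4≥3, tuition 15≤61, duration 1≤2).
Pareto-optimal: A, E, G → 3.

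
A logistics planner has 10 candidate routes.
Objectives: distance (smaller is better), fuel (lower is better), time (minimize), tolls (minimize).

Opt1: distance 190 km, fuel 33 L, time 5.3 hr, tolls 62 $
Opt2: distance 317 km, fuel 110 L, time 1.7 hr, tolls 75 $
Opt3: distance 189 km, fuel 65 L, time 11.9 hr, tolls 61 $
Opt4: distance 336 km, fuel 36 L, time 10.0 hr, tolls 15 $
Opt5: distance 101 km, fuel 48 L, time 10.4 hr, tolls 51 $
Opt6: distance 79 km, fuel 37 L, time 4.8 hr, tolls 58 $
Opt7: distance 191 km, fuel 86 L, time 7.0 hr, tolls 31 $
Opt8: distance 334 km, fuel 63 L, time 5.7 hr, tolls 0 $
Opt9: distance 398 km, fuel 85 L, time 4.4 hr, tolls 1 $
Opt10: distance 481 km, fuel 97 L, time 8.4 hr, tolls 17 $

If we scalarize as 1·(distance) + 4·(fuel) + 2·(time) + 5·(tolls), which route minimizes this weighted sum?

Opt6

Opt1: 1·190 + 4·33 + 2·5.3 + 5·62 = 642.6
Opt2: 1·317 + 4·110 + 2·1.7 + 5·75 = 1135.4
Opt3: 1·189 + 4·65 + 2·11.9 + 5·61 = 777.8
Opt4: 1·336 + 4·36 + 2·10.0 + 5·15 = 575.0
Opt5: 1·101 + 4·48 + 2·10.4 + 5·51 = 568.8
Opt6: 1·79 + 4·37 + 2·4.8 + 5·58 = 526.6
Opt7: 1·191 + 4·86 + 2·7.0 + 5·31 = 704.0
Opt8: 1·334 + 4·63 + 2·5.7 + 5·0 = 597.4
Opt9: 1·398 + 4·85 + 2·4.4 + 5·1 = 751.8
Opt10: 1·481 + 4·97 + 2·8.4 + 5·17 = 970.8
Lowest: Opt6 at 526.6.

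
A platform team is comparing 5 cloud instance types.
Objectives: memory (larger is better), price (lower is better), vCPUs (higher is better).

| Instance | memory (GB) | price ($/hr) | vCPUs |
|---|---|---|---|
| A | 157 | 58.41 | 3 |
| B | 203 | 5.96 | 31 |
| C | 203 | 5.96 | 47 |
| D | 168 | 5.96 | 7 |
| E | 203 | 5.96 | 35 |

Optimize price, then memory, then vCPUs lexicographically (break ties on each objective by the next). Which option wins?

C

First minimize price: best is 5.96, kept {B, C, D, E}.
Then maximize memory: best is 203, kept {B, C, E}.
Then maximize vCPUs: best is 47, kept {C}.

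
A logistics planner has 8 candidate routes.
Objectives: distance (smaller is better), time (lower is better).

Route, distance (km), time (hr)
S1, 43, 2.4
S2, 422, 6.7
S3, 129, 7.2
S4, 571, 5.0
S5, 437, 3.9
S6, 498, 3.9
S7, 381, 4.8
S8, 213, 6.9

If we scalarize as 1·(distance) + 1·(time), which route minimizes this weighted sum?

S1

S1: 1·43 + 1·2.4 = 45.4
S2: 1·422 + 1·6.7 = 428.7
S3: 1·129 + 1·7.2 = 136.2
S4: 1·571 + 1·5.0 = 576.0
S5: 1·437 + 1·3.9 = 440.9
S6: 1·498 + 1·3.9 = 501.9
S7: 1·381 + 1·4.8 = 385.8
S8: 1·213 + 1·6.9 = 219.9
Lowest: S1 at 45.4.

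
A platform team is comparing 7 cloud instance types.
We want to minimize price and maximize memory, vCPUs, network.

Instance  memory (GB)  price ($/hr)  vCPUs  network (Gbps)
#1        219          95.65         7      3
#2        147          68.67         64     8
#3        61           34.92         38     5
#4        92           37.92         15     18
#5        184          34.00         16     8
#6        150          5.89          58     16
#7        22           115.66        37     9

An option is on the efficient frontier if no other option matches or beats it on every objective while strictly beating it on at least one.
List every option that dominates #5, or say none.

none

#1: worse on price (95.65 vs 34.00).
#2: worse on memory (147 vs 184).
#3: worse on memory (61 vs 184).
#4: worse on memory (92 vs 184).
#6: worse on memory (150 vs 184).
#7: worse on memory (22 vs 184).
No option dominates #5.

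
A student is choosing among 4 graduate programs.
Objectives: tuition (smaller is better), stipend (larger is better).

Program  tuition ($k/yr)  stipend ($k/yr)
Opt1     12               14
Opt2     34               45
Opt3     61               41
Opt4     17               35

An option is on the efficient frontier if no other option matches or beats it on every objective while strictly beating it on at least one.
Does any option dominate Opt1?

No

Opt2: worse on tuition (34 vs 12).
Opt3: worse on tuition (61 vs 12).
Opt4: worse on tuition (17 vs 12).
No option is at least as good as Opt1 on every objective and strictly better on one.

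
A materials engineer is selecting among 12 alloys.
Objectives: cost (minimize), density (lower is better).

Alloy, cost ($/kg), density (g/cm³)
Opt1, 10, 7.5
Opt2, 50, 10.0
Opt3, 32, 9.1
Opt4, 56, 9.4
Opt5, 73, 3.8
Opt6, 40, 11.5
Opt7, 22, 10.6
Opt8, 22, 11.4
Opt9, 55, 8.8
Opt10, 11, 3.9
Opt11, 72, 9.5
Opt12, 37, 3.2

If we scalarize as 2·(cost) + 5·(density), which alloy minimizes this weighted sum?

Opt1: 2·10 + 5·7.5 = 57.5
Opt2: 2·50 + 5·10.0 = 150.0
Opt3: 2·32 + 5·9.1 = 109.5
Opt4: 2·56 + 5·9.4 = 159.0
Opt5: 2·73 + 5·3.8 = 165.0
Opt6: 2·40 + 5·11.5 = 137.5
Opt7: 2·22 + 5·10.6 = 97.0
Opt8: 2·22 + 5·11.4 = 101.0
Opt9: 2·55 + 5·8.8 = 154.0
Opt10: 2·11 + 5·3.9 = 41.5
Opt11: 2·72 + 5·9.5 = 191.5
Opt12: 2·37 + 5·3.2 = 90.0
Lowest: Opt10 at 41.5.

Opt10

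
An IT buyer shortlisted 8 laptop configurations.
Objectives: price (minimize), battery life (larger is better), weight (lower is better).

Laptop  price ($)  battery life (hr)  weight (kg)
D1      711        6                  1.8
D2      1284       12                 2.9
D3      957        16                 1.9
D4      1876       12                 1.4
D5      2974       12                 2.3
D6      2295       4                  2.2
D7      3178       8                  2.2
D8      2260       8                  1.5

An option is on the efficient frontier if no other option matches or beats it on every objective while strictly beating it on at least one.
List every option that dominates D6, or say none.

D1: price 711≤2295, battery life 6≥4, weight 1.8≤2.2 — dominates D6.
D3: price 957≤2295, battery life 16≥4, weight 1.9≤2.2 — dominates D6.
D4: price 1876≤2295, battery life 12≥4, weight 1.4≤2.2 — dominates D6.
D8: price 2260≤2295, battery life 8≥4, weight 1.5≤2.2 — dominates D6.
Others (D2, D5, D7) are each worse than D6 on at least one objective.

D1, D3, D4, D8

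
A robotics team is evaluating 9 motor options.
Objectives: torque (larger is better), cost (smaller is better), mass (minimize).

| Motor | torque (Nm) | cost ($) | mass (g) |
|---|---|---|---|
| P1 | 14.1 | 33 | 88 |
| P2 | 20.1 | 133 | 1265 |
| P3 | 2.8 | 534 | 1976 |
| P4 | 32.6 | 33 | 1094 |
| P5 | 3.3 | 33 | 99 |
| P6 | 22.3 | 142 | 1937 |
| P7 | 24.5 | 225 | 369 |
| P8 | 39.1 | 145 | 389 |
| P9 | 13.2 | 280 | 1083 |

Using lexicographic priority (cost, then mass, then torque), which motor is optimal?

P1

First minimize cost: best is 33, kept {P1, P4, P5}.
Then minimize mass: best is 88, kept {P1}.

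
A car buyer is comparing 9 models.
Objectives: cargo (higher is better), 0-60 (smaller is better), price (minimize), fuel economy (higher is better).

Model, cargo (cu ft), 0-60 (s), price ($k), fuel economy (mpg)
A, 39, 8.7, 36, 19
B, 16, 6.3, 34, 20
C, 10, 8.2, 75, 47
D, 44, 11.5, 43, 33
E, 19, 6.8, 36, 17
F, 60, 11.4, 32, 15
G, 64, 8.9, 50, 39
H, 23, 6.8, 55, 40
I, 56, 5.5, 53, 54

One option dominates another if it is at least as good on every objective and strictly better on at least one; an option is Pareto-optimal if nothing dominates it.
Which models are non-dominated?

A: not dominated.
B: not dominated.
C: dominated by I (cargo 56≥10, 0-60 5.5≤8.2, price 53≤75, fuel economy 54≥47).
D: not dominated.
E: not dominated.
F: not dominated (best price).
G: not dominated (best cargo).
H: dominated by I (cargo 56≥23, 0-60 5.5≤6.8, price 53≤55, fuel economy 54≥40).
I: not dominated (best 0-60).

A, B, D, E, F, G, I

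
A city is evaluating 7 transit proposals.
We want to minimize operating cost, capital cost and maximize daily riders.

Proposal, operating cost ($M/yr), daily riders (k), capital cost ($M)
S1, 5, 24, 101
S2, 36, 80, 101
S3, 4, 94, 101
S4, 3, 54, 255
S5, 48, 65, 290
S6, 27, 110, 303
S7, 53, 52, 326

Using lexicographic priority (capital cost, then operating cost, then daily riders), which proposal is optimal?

First minimize capital cost: best is 101, kept {S1, S2, S3}.
Then minimize operating cost: best is 4, kept {S3}.

S3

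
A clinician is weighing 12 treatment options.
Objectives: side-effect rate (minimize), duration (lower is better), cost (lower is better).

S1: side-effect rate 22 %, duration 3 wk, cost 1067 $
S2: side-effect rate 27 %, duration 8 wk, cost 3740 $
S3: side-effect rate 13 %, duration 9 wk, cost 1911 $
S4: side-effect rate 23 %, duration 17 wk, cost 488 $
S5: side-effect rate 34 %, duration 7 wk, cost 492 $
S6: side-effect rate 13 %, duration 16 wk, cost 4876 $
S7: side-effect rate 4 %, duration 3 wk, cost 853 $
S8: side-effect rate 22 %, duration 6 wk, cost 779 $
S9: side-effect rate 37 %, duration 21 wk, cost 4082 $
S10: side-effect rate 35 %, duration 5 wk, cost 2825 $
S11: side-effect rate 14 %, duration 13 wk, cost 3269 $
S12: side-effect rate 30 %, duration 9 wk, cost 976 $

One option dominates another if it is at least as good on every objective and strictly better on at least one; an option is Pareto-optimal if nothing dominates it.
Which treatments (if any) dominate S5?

none

S1: worse on cost (1067 vs 492).
S2: worse on duration (8 vs 7).
S3: worse on duration (9 vs 7).
S4: worse on duration (17 vs 7).
S6: worse on duration (16 vs 7).
S7: worse on cost (853 vs 492).
S8: worse on cost (779 vs 492).
S9: worse on side-effect rate (37 vs 34).
S10: worse on side-effect rate (35 vs 34).
S11: worse on duration (13 vs 7).
S12: worse on duration (9 vs 7).
No option dominates S5.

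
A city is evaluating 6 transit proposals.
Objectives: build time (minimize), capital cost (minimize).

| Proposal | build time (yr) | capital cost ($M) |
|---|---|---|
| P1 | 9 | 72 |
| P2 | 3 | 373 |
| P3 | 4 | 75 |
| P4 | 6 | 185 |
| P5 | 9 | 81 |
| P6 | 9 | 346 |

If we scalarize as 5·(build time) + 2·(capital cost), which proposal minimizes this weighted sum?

P3

P1: 5·9 + 2·72 = 189
P2: 5·3 + 2·373 = 761
P3: 5·4 + 2·75 = 170
P4: 5·6 + 2·185 = 400
P5: 5·9 + 2·81 = 207
P6: 5·9 + 2·346 = 737
Lowest: P3 at 170.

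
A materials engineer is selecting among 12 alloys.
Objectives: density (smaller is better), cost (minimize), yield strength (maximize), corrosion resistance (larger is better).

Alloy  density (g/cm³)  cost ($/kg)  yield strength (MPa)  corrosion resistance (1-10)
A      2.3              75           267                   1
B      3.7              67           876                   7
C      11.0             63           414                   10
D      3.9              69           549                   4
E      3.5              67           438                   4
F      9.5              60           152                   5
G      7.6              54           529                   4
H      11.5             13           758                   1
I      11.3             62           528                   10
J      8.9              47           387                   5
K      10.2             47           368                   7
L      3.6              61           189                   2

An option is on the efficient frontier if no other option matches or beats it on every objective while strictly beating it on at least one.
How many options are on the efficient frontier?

10

A: not dominated (best density).
B: not dominated (best yield strength).
C: not dominated.
D: dominated by B (density 3.7≤3.9, cost 67≤69, yield strength 876≥549, corrosion resistance 7≥4).
E: not dominated.
F: dominated by J (density 8.9≤9.5, cost 47≤60, yield strength 387≥152, corrosion resistance 5≥5).
G: not dominated.
H: not dominated (best cost).
I: not dominated.
J: not dominated.
K: not dominated.
L: not dominated.
Pareto-optimal: A, B, C, E, G, H, I, J, K, L → 10.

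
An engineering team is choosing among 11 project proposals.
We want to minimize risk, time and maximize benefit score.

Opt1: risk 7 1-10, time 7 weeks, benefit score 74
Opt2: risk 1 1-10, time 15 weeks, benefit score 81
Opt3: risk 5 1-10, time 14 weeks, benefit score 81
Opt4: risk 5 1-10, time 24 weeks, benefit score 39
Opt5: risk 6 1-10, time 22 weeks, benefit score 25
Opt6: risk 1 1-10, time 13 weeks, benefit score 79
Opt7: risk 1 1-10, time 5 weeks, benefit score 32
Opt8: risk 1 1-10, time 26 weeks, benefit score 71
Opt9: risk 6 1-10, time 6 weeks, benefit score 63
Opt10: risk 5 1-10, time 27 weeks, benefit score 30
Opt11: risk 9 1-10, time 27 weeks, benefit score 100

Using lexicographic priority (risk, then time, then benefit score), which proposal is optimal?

First minimize risk: best is 1, kept {Opt2, Opt6, Opt7, Opt8}.
Then minimize time: best is 5, kept {Opt7}.

Opt7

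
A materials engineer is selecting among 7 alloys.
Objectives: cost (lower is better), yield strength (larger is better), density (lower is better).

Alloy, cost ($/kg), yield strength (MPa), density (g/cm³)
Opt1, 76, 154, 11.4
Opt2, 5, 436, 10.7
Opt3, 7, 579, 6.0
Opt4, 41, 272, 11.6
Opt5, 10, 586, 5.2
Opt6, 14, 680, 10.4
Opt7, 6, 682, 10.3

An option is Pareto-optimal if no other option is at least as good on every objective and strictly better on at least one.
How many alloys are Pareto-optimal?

Opt1: dominated by Opt2 (cost 5≤76, yield strength 436≥154, density 10.7≤11.4).
Opt2: not dominated (best cost).
Opt3: not dominated.
Opt4: dominated by Opt2 (cost 5≤41, yield strength 436≥272, density 10.7≤11.6).
Opt5: not dominated (best density).
Opt6: dominated by Opt7 (cost 6≤14, yield strength 682≥680, density 10.3≤10.4).
Opt7: not dominated (best yield strength).
Pareto-optimal: Opt2, Opt3, Opt5, Opt7 → 4.

4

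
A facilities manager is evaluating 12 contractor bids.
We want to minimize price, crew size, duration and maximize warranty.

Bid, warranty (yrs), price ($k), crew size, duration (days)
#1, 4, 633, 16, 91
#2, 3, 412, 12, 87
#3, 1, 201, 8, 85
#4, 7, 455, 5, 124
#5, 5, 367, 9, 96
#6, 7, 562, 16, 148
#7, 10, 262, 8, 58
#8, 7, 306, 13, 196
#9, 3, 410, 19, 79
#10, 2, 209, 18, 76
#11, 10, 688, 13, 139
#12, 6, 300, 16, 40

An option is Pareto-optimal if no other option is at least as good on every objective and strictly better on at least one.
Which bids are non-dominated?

#1: dominated by #7 (warranty 10≥4, price 262≤633, crew size 8≤16, duration 58≤91).
#2: dominated by #7 (warranty 10≥3, price 262≤412, crew size 8≤12, duration 58≤87).
#3: not dominated (best price).
#4: not dominated (best crew size).
#5: dominated by #7 (warranty 10≥5, price 262≤367, crew size 8≤9, duration 58≤96).
#6: dominated by #4 (warranty 7≥7, price 455≤562, crew size 5≤16, duration 124≤148).
#7: not dominated.
#8: dominated by #7 (warranty 10≥7, price 262≤306, crew size 8≤13, duration 58≤196).
#9: dominated by #7 (warranty 10≥3, price 262≤410, crew size 8≤19, duration 58≤79).
#10: not dominated.
#11: dominated by #7 (warranty 10≥10, price 262≤688, crew size 8≤13, duration 58≤139).
#12: not dominated (best duration).

#3, #4, #7, #10, #12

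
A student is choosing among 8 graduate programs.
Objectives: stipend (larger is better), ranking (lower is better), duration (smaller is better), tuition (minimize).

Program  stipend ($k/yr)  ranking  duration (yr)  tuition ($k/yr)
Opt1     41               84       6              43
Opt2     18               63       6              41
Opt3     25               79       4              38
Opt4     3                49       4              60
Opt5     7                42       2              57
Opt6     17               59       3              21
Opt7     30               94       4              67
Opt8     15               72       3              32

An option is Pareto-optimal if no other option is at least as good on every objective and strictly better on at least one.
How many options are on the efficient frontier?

6

Opt1: not dominated (best stipend).
Opt2: not dominated.
Opt3: not dominated.
Opt4: dominated by Opt5 (stipend 7≥3, ranking 42≤49, duration 2≤4, tuition 57≤60).
Opt5: not dominated (best ranking).
Opt6: not dominated (best tuition).
Opt7: not dominated.
Opt8: dominated by Opt6 (stipend 17≥15, ranking 59≤72, duration 3≤3, tuition 21≤32).
Pareto-optimal: Opt1, Opt2, Opt3, Opt5, Opt6, Opt7 → 6.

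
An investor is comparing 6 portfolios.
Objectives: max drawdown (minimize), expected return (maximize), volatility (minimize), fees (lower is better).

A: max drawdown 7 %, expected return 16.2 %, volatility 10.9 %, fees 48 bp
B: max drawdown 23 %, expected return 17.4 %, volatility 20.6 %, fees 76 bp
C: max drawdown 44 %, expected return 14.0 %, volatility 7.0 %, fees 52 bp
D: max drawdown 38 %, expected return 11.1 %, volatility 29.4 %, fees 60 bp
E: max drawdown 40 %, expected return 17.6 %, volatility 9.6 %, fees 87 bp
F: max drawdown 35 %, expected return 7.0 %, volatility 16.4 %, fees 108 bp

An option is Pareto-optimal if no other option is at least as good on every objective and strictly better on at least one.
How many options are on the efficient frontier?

4

A: not dominated (best max drawdown).
B: not dominated.
C: not dominated (best volatility).
D: dominated by A (max drawdown 7≤38, expected return 16.2≥11.1, volatility 10.9≤29.4, fees 48≤60).
E: not dominated (best expected return).
F: dominated by A (max drawdown 7≤35, expected return 16.2≥7.0, volatility 10.9≤16.4, fees 48≤108).
Pareto-optimal: A, B, C, E → 4.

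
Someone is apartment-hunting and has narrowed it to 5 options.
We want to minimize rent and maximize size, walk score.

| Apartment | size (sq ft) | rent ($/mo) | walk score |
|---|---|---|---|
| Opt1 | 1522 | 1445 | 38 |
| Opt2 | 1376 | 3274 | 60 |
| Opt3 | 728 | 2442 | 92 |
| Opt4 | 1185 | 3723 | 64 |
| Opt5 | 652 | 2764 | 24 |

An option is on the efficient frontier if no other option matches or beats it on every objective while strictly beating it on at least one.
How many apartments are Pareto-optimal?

Opt1: not dominated (best size).
Opt2: not dominated.
Opt3: not dominated (best walk score).
Opt4: not dominated.
Opt5: dominated by Opt1 (size 1522≥652, rent 1445≤2764, walk score 38≥24).
Pareto-optimal: Opt1, Opt2, Opt3, Opt4 → 4.

4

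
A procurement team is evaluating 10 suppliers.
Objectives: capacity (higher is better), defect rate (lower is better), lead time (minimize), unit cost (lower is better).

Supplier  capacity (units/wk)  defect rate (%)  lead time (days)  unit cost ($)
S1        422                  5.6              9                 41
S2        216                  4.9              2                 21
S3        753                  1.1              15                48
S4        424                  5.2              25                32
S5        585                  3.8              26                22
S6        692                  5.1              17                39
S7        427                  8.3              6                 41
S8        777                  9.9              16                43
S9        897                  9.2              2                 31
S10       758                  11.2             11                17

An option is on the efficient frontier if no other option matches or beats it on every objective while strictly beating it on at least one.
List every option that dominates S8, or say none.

S9: capacity 897≥777, defect rate 9.2≤9.9, lead time 2≤16, unit cost 31≤43 — dominates S8.
Others (S1, S2, S3, S4, S5, S6, S7, S10) are each worse than S8 on at least one objective.

S9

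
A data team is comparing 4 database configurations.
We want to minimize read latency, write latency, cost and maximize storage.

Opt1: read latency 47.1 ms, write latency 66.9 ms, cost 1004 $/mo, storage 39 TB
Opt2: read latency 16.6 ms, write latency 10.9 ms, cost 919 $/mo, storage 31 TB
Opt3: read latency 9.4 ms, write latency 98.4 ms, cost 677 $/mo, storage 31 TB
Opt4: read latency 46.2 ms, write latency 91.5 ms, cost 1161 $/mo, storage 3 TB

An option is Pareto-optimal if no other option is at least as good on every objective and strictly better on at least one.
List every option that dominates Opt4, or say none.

Opt2

Opt2: read latency 16.6≤46.2, write latency 10.9≤91.5, cost 919≤1161, storage 31≥3 — dominates Opt4.
Others (Opt1, Opt3) are each worse than Opt4 on at least one objective.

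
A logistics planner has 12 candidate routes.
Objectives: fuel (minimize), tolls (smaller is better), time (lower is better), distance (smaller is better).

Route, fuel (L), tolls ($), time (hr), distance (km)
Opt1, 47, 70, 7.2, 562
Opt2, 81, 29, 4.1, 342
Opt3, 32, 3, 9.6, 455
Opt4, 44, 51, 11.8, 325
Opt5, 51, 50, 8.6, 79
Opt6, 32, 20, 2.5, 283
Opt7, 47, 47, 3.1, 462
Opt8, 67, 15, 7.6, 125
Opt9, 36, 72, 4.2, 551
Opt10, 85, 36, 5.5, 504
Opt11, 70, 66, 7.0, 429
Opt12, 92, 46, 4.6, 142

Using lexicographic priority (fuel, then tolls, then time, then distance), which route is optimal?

First minimize fuel: best is 32, kept {Opt3, Opt6}.
Then minimize tolls: best is 3, kept {Opt3}.

Opt3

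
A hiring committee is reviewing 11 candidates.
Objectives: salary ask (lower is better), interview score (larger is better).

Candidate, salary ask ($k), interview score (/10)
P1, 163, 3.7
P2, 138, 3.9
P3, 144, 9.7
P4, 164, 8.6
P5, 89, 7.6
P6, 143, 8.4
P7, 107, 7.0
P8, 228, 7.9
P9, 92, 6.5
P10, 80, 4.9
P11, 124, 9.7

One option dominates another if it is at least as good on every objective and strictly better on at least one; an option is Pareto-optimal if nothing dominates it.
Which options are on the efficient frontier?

P1: dominated by P2 (salary ask 138≤163, interview score 3.9≥3.7).
P2: dominated by P5 (salary ask 89≤138, interview score 7.6≥3.9).
P3: dominated by P11 (salary ask 124≤144, interview score 9.7≥9.7).
P4: dominated by P3 (salary ask 144≤164, interview score 9.7≥8.6).
P5: not dominated.
P6: dominated by P11 (salary ask 124≤143, interview score 9.7≥8.4).
P7: dominated by P5 (salary ask 89≤107, interview score 7.6≥7.0).
P8: dominated by P3 (salary ask 144≤228, interview score 9.7≥7.9).
P9: dominated by P5 (salary ask 89≤92, interview score 7.6≥6.5).
P10: not dominated (best salary ask).
P11: not dominated.

P5, P10, P11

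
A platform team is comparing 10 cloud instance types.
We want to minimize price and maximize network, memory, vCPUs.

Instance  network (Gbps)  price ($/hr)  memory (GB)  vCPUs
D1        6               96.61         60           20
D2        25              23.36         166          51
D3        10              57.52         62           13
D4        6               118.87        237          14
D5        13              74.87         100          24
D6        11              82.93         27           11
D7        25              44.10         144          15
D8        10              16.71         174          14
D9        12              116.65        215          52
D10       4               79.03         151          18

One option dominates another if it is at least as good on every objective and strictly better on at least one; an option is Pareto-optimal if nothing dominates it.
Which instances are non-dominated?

D2, D4, D8, D9

D1: dominated by D2 (network 25≥6, price 23.36≤96.61, memory 166≥60, vCPUs 51≥20).
D2: not dominated.
D3: dominated by D2 (network 25≥10, price 23.36≤57.52, memory 166≥62, vCPUs 51≥13).
D4: not dominated (best memory).
D5: dominated by D2 (network 25≥13, price 23.36≤74.87, memory 166≥100, vCPUs 51≥24).
D6: dominated by D2 (network 25≥11, price 23.36≤82.93, memory 166≥27, vCPUs 51≥11).
D7: dominated by D2 (network 25≥25, price 23.36≤44.10, memory 166≥144, vCPUs 51≥15).
D8: not dominated (best price).
D9: not dominated (best vCPUs).
D10: dominated by D2 (network 25≥4, price 23.36≤79.03, memory 166≥151, vCPUs 51≥18).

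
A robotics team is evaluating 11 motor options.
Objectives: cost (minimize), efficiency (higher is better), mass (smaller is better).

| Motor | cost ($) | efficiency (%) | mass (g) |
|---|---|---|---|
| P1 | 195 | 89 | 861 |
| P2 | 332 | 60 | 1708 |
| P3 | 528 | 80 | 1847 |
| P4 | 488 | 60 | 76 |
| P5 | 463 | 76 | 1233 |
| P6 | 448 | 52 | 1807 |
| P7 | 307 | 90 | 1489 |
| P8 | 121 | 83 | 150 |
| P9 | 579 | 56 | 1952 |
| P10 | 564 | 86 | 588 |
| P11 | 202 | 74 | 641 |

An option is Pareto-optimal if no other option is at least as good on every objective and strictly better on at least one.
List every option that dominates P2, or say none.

P1: cost 195≤332, efficiency 89≥60, mass 861≤1708 — dominates P2.
P7: cost 307≤332, efficiency 90≥60, mass 1489≤1708 — dominates P2.
P8: cost 121≤332, efficiency 83≥60, mass 150≤1708 — dominates P2.
P11: cost 202≤332, efficiency 74≥60, mass 641≤1708 — dominates P2.
Others (P3, P4, P5, P6, P9, P10) are each worse than P2 on at least one objective.

P1, P7, P8, P11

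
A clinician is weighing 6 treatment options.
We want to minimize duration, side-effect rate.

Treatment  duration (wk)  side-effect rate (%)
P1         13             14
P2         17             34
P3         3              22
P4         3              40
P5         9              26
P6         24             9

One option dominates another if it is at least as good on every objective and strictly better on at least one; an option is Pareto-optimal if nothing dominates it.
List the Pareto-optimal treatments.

P1, P3, P6

P1: not dominated.
P2: dominated by P1 (duration 13≤17, side-effect rate 14≤34).
P3: not dominated.
P4: dominated by P3 (duration 3≤3, side-effect rate 22≤40).
P5: dominated by P3 (duration 3≤9, side-effect rate 22≤26).
P6: not dominated (best side-effect rate).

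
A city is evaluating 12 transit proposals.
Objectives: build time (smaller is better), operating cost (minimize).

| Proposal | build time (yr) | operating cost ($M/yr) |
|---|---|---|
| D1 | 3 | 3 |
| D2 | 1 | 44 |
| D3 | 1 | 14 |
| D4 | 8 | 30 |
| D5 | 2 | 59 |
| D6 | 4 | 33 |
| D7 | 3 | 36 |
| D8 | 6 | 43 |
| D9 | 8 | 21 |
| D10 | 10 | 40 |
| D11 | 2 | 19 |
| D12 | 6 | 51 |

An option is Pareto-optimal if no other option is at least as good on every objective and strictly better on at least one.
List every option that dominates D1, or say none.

D2: worse on operating cost (44 vs 3).
D3: worse on operating cost (14 vs 3).
D4: worse on build time (8 vs 3).
D5: worse on operating cost (59 vs 3).
D6: worse on build time (4 vs 3).
D7: worse on operating cost (36 vs 3).
D8: worse on build time (6 vs 3).
D9: worse on build time (8 vs 3).
D10: worse on build time (10 vs 3).
D11: worse on operating cost (19 vs 3).
D12: worse on build time (6 vs 3).
No option dominates D1.

none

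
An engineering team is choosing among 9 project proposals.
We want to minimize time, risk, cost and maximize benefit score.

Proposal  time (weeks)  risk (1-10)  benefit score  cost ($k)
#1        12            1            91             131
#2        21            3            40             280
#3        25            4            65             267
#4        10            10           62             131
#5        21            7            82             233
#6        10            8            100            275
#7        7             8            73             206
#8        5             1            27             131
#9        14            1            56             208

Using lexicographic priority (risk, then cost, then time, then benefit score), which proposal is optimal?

#8

First minimize risk: best is 1, kept {#1, #8, #9}.
Then minimize cost: best is 131, kept {#1, #8}.
Then minimize time: best is 5, kept {#8}.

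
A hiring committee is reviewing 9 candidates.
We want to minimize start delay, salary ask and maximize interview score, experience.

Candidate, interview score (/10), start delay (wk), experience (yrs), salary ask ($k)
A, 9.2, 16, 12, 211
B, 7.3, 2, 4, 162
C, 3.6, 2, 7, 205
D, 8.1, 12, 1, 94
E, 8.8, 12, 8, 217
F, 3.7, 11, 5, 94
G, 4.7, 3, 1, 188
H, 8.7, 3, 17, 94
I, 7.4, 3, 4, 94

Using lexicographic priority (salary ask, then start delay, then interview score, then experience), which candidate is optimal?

H

First minimize salary ask: best is 94, kept {D, F, H, I}.
Then minimize start delay: best is 3, kept {H, I}.
Then maximize interview score: best is 8.7, kept {H}.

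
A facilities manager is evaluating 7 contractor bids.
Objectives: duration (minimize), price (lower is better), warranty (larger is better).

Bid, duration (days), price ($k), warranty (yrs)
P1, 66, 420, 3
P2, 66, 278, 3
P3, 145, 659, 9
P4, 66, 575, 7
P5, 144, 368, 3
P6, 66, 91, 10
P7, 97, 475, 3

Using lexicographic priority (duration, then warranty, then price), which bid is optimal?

P6

First minimize duration: best is 66, kept {P1, P2, P4, P6}.
Then maximize warranty: best is 10, kept {P6}.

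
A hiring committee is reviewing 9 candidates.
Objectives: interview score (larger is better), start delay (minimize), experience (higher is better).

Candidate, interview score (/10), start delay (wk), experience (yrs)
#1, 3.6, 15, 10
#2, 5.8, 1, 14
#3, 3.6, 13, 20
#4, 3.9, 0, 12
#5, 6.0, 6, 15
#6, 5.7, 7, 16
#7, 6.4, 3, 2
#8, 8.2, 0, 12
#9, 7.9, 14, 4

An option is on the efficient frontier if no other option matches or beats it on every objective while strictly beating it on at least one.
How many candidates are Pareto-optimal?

#1: dominated by #2 (interview score 5.8≥3.6, start delay 1≤15, experience 14≥10).
#2: not dominated.
#3: not dominated (best experience).
#4: dominated by #8 (interview score 8.2≥3.9, start delay 0≤0, experience 12≥12).
#5: not dominated.
#6: not dominated.
#7: dominated by #8 (interview score 8.2≥6.4, start delay 0≤3, experience 12≥2).
#8: not dominated (best interview score).
#9: dominated by #8 (interview score 8.2≥7.9, start delay 0≤14, experience 12≥4).
Pareto-optimal: #2, #3, #5, #6, #8 → 5.

5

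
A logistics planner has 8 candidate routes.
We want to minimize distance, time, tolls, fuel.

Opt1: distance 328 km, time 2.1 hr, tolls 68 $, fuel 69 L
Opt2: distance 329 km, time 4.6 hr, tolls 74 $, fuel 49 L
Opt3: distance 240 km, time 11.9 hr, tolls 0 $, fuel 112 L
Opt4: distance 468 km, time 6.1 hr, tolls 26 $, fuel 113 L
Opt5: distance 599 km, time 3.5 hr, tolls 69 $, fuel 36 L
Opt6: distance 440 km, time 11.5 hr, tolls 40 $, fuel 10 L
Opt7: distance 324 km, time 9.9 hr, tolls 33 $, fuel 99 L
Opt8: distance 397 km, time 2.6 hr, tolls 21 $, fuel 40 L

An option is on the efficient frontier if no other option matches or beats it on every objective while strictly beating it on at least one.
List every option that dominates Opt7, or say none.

none

Opt1: worse on distance (328 vs 324).
Opt2: worse on distance (329 vs 324).
Opt3: worse on time (11.9 vs 9.9).
Opt4: worse on distance (468 vs 324).
Opt5: worse on distance (599 vs 324).
Opt6: worse on distance (440 vs 324).
Opt8: worse on distance (397 vs 324).
No option dominates Opt7.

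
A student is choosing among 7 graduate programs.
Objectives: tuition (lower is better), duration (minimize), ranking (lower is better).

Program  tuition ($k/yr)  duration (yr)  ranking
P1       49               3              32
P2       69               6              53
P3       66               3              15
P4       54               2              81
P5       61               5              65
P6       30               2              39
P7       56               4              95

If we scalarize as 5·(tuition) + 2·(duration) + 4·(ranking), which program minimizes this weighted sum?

P6

P1: 5·49 + 2·3 + 4·32 = 379
P2: 5·69 + 2·6 + 4·53 = 569
P3: 5·66 + 2·3 + 4·15 = 396
P4: 5·54 + 2·2 + 4·81 = 598
P5: 5·61 + 2·5 + 4·65 = 575
P6: 5·30 + 2·2 + 4·39 = 310
P7: 5·56 + 2·4 + 4·95 = 668
Lowest: P6 at 310.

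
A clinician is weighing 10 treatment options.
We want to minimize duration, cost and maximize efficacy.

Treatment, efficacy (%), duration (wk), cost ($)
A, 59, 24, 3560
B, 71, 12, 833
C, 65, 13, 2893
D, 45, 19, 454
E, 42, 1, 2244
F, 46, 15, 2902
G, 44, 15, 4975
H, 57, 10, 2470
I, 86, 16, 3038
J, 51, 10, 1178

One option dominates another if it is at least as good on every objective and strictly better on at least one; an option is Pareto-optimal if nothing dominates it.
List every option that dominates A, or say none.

B, C, I

B: efficacy 71≥59, duration 12≤24, cost 833≤3560 — dominates A.
C: efficacy 65≥59, duration 13≤24, cost 2893≤3560 — dominates A.
I: efficacy 86≥59, duration 16≤24, cost 3038≤3560 — dominates A.
Others (D, E, F, G, H, J) are each worse than A on at least one objective.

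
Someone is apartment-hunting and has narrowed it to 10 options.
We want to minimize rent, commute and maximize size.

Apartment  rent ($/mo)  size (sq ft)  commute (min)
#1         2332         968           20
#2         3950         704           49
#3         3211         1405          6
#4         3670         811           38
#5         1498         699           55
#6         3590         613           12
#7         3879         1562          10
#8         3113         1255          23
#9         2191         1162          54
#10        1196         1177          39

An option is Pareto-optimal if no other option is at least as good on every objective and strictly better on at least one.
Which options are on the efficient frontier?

#1: not dominated.
#2: dominated by #1 (rent 2332≤3950, size 968≥704, commute 20≤49).
#3: not dominated (best commute).
#4: dominated by #1 (rent 2332≤3670, size 968≥811, commute 20≤38).
#5: dominated by #10 (rent 1196≤1498, size 1177≥699, commute 39≤55).
#6: dominated by #3 (rent 3211≤3590, size 1405≥613, commute 6≤12).
#7: not dominated (best size).
#8: not dominated.
#9: dominated by #10 (rent 1196≤2191, size 1177≥1162, commute 39≤54).
#10: not dominated (best rent).

#1, #3, #7, #8, #10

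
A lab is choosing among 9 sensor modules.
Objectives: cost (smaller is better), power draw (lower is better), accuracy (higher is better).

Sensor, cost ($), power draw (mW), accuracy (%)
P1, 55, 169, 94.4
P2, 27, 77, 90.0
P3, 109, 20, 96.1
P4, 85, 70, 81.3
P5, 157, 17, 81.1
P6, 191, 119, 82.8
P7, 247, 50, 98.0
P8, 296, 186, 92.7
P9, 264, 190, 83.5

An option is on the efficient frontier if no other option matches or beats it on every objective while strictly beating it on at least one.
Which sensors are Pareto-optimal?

P1, P2, P3, P4, P5, P7

P1: not dominated.
P2: not dominated (best cost).
P3: not dominated.
P4: not dominated.
P5: not dominated (best power draw).
P6: dominated by P2 (cost 27≤191, power draw 77≤119, accuracy 90.0≥82.8).
P7: not dominated (best accuracy).
P8: dominated by P1 (cost 55≤296, power draw 169≤186, accuracy 94.4≥92.7).
P9: dominated by P1 (cost 55≤264, power draw 169≤190, accuracy 94.4≥83.5).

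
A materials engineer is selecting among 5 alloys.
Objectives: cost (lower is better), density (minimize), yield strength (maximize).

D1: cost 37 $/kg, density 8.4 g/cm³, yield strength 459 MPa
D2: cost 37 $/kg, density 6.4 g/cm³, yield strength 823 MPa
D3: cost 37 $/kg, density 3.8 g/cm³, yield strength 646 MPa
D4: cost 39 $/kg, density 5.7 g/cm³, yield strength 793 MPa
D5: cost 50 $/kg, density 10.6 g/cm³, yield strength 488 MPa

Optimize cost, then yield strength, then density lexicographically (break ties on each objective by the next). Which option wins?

First minimize cost: best is 37, kept {D1, D2, D3}.
Then maximize yield strength: best is 823, kept {D2}.

D2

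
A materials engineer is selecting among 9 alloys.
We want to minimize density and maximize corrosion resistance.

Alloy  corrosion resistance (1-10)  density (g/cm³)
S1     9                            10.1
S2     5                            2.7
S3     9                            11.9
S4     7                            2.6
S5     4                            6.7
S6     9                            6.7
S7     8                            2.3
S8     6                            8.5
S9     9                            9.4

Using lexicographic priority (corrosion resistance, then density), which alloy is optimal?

S6

First maximize corrosion resistance: best is 9, kept {S1, S3, S6, S9}.
Then minimize density: best is 6.7, kept {S6}.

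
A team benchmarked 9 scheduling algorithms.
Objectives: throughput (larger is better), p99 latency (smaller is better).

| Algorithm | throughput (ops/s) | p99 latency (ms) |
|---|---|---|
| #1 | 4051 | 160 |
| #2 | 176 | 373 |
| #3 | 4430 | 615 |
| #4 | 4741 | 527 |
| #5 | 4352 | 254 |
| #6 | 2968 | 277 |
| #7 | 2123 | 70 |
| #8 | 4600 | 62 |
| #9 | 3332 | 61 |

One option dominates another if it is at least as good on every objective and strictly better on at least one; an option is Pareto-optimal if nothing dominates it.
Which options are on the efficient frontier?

#4, #8, #9

#1: dominated by #8 (throughput 4600≥4051, p99 latency 62≤160).
#2: dominated by #1 (throughput 4051≥176, p99 latency 160≤373).
#3: dominated by #4 (throughput 4741≥4430, p99 latency 527≤615).
#4: not dominated (best throughput).
#5: dominated by #8 (throughput 4600≥4352, p99 latency 62≤254).
#6: dominated by #1 (throughput 4051≥2968, p99 latency 160≤277).
#7: dominated by #8 (throughput 4600≥2123, p99 latency 62≤70).
#8: not dominated.
#9: not dominated (best p99 latency).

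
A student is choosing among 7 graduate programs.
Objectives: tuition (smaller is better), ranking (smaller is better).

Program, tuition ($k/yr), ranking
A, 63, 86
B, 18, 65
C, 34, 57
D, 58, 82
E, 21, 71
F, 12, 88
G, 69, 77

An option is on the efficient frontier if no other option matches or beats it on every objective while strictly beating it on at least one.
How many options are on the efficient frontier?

A: dominated by B (tuition 18≤63, ranking 65≤86).
B: not dominated.
C: not dominated (best ranking).
D: dominated by B (tuition 18≤58, ranking 65≤82).
E: dominated by B (tuition 18≤21, ranking 65≤71).
F: not dominated (best tuition).
G: dominated by B (tuition 18≤69, ranking 65≤77).
Pareto-optimal: B, C, F → 3.

3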